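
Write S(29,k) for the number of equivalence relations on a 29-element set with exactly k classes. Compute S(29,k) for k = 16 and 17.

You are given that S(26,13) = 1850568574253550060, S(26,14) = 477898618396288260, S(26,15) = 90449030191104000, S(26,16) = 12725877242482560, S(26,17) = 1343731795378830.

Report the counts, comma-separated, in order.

row 27: T[27][14]=14·477898618396288260+1850568574253550060=8541149231801585700  T[27][15]=15·90449030191104000+477898618396288260=1834634071262848260  T[27][16]=16·12725877242482560+90449030191104000=294063066070824960  T[27][17]=17·1343731795378830+12725877242482560=35569317763922670
row 28: T[28][15]=15·1834634071262848260+8541149231801585700=36060660300744309600  T[28][16]=16·294063066070824960+1834634071262848260=6539643128396047620  T[28][17]=17·35569317763922670+294063066070824960=898741468057510350
row 29: T[29][16]=16·6539643128396047620+36060660300744309600=140694950355081071520  T[29][17]=17·898741468057510350+6539643128396047620=21818248085373723570
Read S(29,16) = 140694950355081071520, S(29,17) = 21818248085373723570.

140694950355081071520, 21818248085373723570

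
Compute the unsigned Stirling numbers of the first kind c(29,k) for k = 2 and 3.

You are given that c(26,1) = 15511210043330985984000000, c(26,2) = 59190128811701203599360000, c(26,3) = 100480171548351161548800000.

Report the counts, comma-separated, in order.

i=27: T(27,1)=0+26·15511210043330985984000000=403291461126605635584000000 | T(27,2)=15511210043330985984000000+26·59190128811701203599360000=1554454559147562279567360000 | T(27,3)=59190128811701203599360000+26·100480171548351161548800000=2671674589068831403868160000
i=28: T(28,1)=0+27·403291461126605635584000000=10888869450418352160768000000 | T(28,2)=403291461126605635584000000+27·1554454559147562279567360000=42373564558110787183902720000 | T(28,3)=1554454559147562279567360000+27·2671674589068831403868160000=73689668464006010184007680000
i=29: T(29,2)=10888869450418352160768000000+28·42373564558110787183902720000=1197348677077520393310044160000 | T(29,3)=42373564558110787183902720000+28·73689668464006010184007680000=2105684281550279072336117760000
Read c(29,2) = 1197348677077520393310044160000, c(29,3) = 2105684281550279072336117760000.

1197348677077520393310044160000, 2105684281550279072336117760000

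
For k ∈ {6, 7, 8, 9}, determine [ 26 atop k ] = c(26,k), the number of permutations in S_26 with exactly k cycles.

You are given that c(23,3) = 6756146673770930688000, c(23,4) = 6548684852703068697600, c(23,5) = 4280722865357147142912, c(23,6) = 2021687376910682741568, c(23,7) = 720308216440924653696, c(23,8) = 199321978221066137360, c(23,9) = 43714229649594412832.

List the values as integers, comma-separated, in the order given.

i=24: T(24,4)=6756146673770930688000+23·6548684852703068697600=157375898285941510732800 | T(24,5)=6548684852703068697600+23·4280722865357147142912=105005310755917452984576 | T(24,6)=4280722865357147142912+23·2021687376910682741568=50779532534302850198976 | T(24,7)=2021687376910682741568+23·720308216440924653696=18588776355051949776576 | T(24,8)=720308216440924653696+23·199321978221066137360=5304713715525445812976 | T(24,9)=199321978221066137360+23·43714229649594412832=1204749260161737632496
i=25: T(25,5)=157375898285941510732800+24·105005310755917452984576=2677503356427960382362624 | T(25,6)=105005310755917452984576+24·50779532534302850198976=1323714091579185857760000 | T(25,7)=50779532534302850198976+24·18588776355051949776576=496910165055549644836800 | T(25,8)=18588776355051949776576+24·5304713715525445812976=145901905527662649288000 | T(25,9)=5304713715525445812976+24·1204749260161737632496=34218695959407148992880
i=26: T(26,6)=2677503356427960382362624+25·1323714091579185857760000=35770355645907606826362624 | T(26,7)=1323714091579185857760000+25·496910165055549644836800=13746468217967926978680000 | T(26,8)=496910165055549644836800+25·145901905527662649288000=4144457803247115877036800 | T(26,9)=145901905527662649288000+25·34218695959407148992880=1001369304512841374110000
Read c(26,6) = 35770355645907606826362624, c(26,7) = 13746468217967926978680000, c(26,8) = 4144457803247115877036800, c(26,9) = 1001369304512841374110000.

35770355645907606826362624, 13746468217967926978680000, 4144457803247115877036800, 1001369304512841374110000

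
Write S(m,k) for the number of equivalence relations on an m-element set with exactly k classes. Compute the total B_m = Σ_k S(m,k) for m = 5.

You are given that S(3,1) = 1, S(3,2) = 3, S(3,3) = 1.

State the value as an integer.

52

row 4: T[4][1]=1·1+0=1  T[4][2]=2·3+1=7  T[4][3]=3·1+3=6  T[4][4]=4·0+1=1
row 5: T[5][1]=1·1+0=1  T[5][2]=2·7+1=15  T[5][3]=3·6+7=25  T[5][4]=4·1+6=10  T[5][5]=5·0+1=1
B_5 = ΣS(5,k) = 1+15+25+10+1 = 52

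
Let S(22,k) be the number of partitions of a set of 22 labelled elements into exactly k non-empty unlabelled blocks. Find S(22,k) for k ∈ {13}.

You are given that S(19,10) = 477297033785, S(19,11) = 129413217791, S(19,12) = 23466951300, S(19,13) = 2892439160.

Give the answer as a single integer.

22496861868481

r20: T_20,11=11×129413217791+477297033785=1900842429486; T_20,12=12×23466951300+129413217791=411016633391; T_20,13=13×2892439160+23466951300=61068660380
r21: T_21,12=12×411016633391+1900842429486=6833042030178; T_21,13=13×61068660380+411016633391=1204909218331
r22: T_22,13=13×1204909218331+6833042030178=22496861868481
Read S(22,13) = 22496861868481.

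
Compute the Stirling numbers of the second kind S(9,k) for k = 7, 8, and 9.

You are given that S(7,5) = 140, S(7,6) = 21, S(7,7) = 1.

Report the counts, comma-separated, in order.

462, 36, 1

i=8: T(8,6)=140+6·21=266 | T(8,7)=21+7·1=28 | T(8,8)=1+8·0=1
i=9: T(9,7)=266+7·28=462 | T(9,8)=28+8·1=36 | T(9,9)=1+9·0=1
Read S(9,7) = 462, S(9,8) = 36, S(9,9) = 1.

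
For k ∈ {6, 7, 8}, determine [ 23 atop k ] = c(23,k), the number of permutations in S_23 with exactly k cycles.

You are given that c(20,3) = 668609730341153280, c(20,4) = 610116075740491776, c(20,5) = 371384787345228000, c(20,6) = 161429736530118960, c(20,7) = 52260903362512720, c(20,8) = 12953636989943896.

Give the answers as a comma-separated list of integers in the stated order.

2021687376910682741568, 720308216440924653696, 199321978221066137360

i=21: T(21,4)=668609730341153280+20·610116075740491776=12870931245150988800 | T(21,5)=610116075740491776+20·371384787345228000=8037811822645051776 | T(21,6)=371384787345228000+20·161429736530118960=3599979517947607200 | T(21,7)=161429736530118960+20·52260903362512720=1206647803780373360 | T(21,8)=52260903362512720+20·12953636989943896=311333643161390640
i=22: T(22,5)=12870931245150988800+21·8037811822645051776=181664979520697076096 | T(22,6)=8037811822645051776+21·3599979517947607200=83637381699544802976 | T(22,7)=3599979517947607200+21·1206647803780373360=28939583397335447760 | T(22,8)=1206647803780373360+21·311333643161390640=7744654310169576800
i=23: T(23,6)=181664979520697076096+22·83637381699544802976=2021687376910682741568 | T(23,7)=83637381699544802976+22·28939583397335447760=720308216440924653696 | T(23,8)=28939583397335447760+22·7744654310169576800=199321978221066137360
Read c(23,6) = 2021687376910682741568, c(23,7) = 720308216440924653696, c(23,8) = 199321978221066137360.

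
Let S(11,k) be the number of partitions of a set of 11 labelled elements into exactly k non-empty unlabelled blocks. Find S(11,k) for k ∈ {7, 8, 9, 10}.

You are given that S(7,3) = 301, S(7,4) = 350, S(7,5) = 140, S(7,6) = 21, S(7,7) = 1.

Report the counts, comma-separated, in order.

63987, 11880, 1155, 55

row 8: T[8][4]=4·350+301=1701  T[8][5]=5·140+350=1050  T[8][6]=6·21+140=266  T[8][7]=7·1+21=28  T[8][8]=8·0+1=1
row 9: T[9][5]=5·1050+1701=6951  T[9][6]=6·266+1050=2646  T[9][7]=7·28+266=462  T[9][8]=8·1+28=36  T[9][9]=9·0+1=1
row 10: T[10][6]=6·2646+6951=22827  T[10][7]=7·462+2646=5880  T[10][8]=8·36+462=750  T[10][9]=9·1+36=45  T[10][10]=10·0+1=1
row 11: T[11][7]=7·5880+22827=63987  T[11][8]=8·750+5880=11880  T[11][9]=9·45+750=1155  T[11][10]=10·1+45=55
Read S(11,7) = 63987, S(11,8) = 11880, S(11,9) = 1155, S(11,10) = 55.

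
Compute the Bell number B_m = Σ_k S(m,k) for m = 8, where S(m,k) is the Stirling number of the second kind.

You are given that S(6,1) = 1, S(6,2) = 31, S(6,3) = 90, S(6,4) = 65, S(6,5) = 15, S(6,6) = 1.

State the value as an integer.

4140

[7] T[7,1]:1*1+0=1 · T[7,2]:2*31+1=63 · T[7,3]:3*90+31=301 · T[7,4]:4*65+90=350 · T[7,5]:5*15+65=140 · T[7,6]:6*1+15=21 · T[7,7]:7*0+1=1
[8] T[8,1]:1*1+0=1 · T[8,2]:2*63+1=127 · T[8,3]:3*301+63=966 · T[8,4]:4*350+301=1701 · T[8,5]:5*140+350=1050 · T[8,6]:6*21+140=266 · T[8,7]:7*1+21=28 · T[8,8]:8*0+1=1
B_8 = ΣS(8,k) = 1+127+966+1701+1050+266+28+1 = 4140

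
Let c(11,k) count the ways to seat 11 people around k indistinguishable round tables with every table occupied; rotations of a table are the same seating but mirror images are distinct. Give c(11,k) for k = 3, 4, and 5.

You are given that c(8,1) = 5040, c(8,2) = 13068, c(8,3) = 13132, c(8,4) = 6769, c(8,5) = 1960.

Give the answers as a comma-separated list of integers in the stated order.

row 9: T[9][1]=8·5040+0=40320  T[9][2]=8·13068+5040=109584  T[9][3]=8·13132+13068=118124  T[9][4]=8·6769+13132=67284  T[9][5]=8·1960+6769=22449
row 10: T[10][2]=9·109584+40320=1026576  T[10][3]=9·118124+109584=1172700  T[10][4]=9·67284+118124=723680  T[10][5]=9·22449+67284=269325
row 11: T[11][3]=10·1172700+1026576=12753576  T[11][4]=10·723680+1172700=8409500  T[11][5]=10·269325+723680=3416930
Read c(11,3) = 12753576, c(11,4) = 8409500, c(11,5) = 3416930.

12753576, 8409500, 3416930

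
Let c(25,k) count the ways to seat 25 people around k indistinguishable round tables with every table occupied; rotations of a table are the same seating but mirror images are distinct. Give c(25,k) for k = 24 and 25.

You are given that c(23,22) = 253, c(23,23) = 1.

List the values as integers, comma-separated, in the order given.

300, 1

@24  (24,23):1·23+253→276, (24,24):0·23+1→1
@25  (25,24):1·24+276→300, (25,25):0·24+1→1
Read c(25,24) = 300, c(25,25) = 1.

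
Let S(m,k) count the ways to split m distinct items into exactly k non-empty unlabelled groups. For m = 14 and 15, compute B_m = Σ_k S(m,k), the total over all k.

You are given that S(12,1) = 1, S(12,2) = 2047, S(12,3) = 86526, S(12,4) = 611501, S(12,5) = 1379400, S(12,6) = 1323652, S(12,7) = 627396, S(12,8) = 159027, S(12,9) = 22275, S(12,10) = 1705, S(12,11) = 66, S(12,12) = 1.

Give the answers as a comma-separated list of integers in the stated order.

r13: T_13,1=1×1+0=1; T_13,2=2×2047+1=4095; T_13,3=3×86526+2047=261625; T_13,4=4×611501+86526=2532530; T_13,5=5×1379400+611501=7508501; T_13,6=6×1323652+1379400=9321312; T_13,7=7×627396+1323652=5715424; T_13,8=8×159027+627396=1899612; T_13,9=9×22275+159027=359502; T_13,10=10×1705+22275=39325; T_13,11=11×66+1705=2431; T_13,12=12×1+66=78; T_13,13=13×0+1=1
r14: T_14,1=1×1+0=1; T_14,2=2×4095+1=8191; T_14,3=3×261625+4095=788970; T_14,4=4×2532530+261625=10391745; T_14,5=5×7508501+2532530=40075035; T_14,6=6×9321312+7508501=63436373; T_14,7=7×5715424+9321312=49329280; T_14,8=8×1899612+5715424=20912320; T_14,9=9×359502+1899612=5135130; T_14,10=10×39325+359502=752752; T_14,11=11×2431+39325=66066; T_14,12=12×78+2431=3367; T_14,13=13×1+78=91; T_14,14=14×0+1=1
r15: T_15,1=1×1+0=1; T_15,2=2×8191+1=16383; T_15,3=3×788970+8191=2375101; T_15,4=4×10391745+788970=42355950; T_15,5=5×40075035+10391745=210766920; T_15,6=6×63436373+40075035=420693273; T_15,7=7×49329280+63436373=408741333; T_15,8=8×20912320+49329280=216627840; T_15,9=9×5135130+20912320=67128490; T_15,10=10×752752+5135130=12662650; T_15,11=11×66066+752752=1479478; T_15,12=12×3367+66066=106470; T_15,13=13×91+3367=4550; T_15,14=14×1+91=105; T_15,15=15×0+1=1
B_14 = ΣS(14,k) = 1+8191+788970+10391745+40075035+63436373+49329280+20912320+5135130+752752+66066+3367+91+1 = 190899322
B_15 = ΣS(15,k) = 1+16383+2375101+42355950+210766920+420693273+408741333+216627840+67128490+12662650+1479478+106470+4550+105+1 = 1382958545

190899322, 1382958545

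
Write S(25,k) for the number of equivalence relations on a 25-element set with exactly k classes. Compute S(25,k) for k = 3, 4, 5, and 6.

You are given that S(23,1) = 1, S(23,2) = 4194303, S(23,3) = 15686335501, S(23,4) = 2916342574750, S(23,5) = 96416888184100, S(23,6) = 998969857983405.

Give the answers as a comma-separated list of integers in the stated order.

r24: T_24,2=2×4194303+1=8388607; T_24,3=3×15686335501+4194303=47063200806; T_24,4=4×2916342574750+15686335501=11681056634501; T_24,5=5×96416888184100+2916342574750=485000783495250; T_24,6=6×998969857983405+96416888184100=6090236036084530
r25: T_25,3=3×47063200806+8388607=141197991025; T_25,4=4×11681056634501+47063200806=46771289738810; T_25,5=5×485000783495250+11681056634501=2436684974110751; T_25,6=6×6090236036084530+485000783495250=37026417000002430
Read S(25,3) = 141197991025, S(25,4) = 46771289738810, S(25,5) = 2436684974110751, S(25,6) = 37026417000002430.

141197991025, 46771289738810, 2436684974110751, 37026417000002430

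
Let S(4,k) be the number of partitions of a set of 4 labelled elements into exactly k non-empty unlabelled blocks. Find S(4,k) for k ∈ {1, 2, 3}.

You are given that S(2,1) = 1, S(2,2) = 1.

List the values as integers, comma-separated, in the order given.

1, 7, 6

row 3: T[3][1]=1·1+0=1  T[3][2]=2·1+1=3  T[3][3]=3·0+1=1
row 4: T[4][1]=1·1+0=1  T[4][2]=2·3+1=7  T[4][3]=3·1+3=6
Read S(4,1) = 1, S(4,2) = 7, S(4,3) = 6.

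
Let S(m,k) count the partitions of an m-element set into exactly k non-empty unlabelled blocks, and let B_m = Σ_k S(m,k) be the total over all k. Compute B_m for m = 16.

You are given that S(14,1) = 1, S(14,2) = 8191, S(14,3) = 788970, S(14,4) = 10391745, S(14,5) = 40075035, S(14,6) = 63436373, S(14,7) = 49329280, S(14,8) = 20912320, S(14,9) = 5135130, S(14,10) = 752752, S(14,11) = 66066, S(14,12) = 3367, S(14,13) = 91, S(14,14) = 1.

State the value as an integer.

10480142147

@15  (15,1):1·1+0→1, (15,2):8191·2+1→16383, (15,3):788970·3+8191→2375101, (15,4):10391745·4+788970→42355950, (15,5):40075035·5+10391745→210766920, (15,6):63436373·6+40075035→420693273, (15,7):49329280·7+63436373→408741333, (15,8):20912320·8+49329280→216627840, (15,9):5135130·9+20912320→67128490, (15,10):752752·10+5135130→12662650, (15,11):66066·11+752752→1479478, (15,12):3367·12+66066→106470, (15,13):91·13+3367→4550, (15,14):1·14+91→105, (15,15):0·15+1→1
@16  (16,1):1·1+0→1, (16,2):16383·2+1→32767, (16,3):2375101·3+16383→7141686, (16,4):42355950·4+2375101→171798901, (16,5):210766920·5+42355950→1096190550, (16,6):420693273·6+210766920→2734926558, (16,7):408741333·7+420693273→3281882604, (16,8):216627840·8+408741333→2141764053, (16,9):67128490·9+216627840→820784250, (16,10):12662650·10+67128490→193754990, (16,11):1479478·11+12662650→28936908, (16,12):106470·12+1479478→2757118, (16,13):4550·13+106470→165620, (16,14):105·14+4550→6020, (16,15):1·15+105→120, (16,16):0·16+1→1
B_16 = ΣS(16,k) = 1+32767+7141686+171798901+1096190550+2734926558+3281882604+2141764053+820784250+193754990+28936908+2757118+165620+6020+120+1 = 10480142147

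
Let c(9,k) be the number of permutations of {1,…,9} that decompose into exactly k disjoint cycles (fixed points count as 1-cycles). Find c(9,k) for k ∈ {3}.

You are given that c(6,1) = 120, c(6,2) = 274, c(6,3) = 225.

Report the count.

118124

row 7: T[7][1]=6·120+0=720  T[7][2]=6·274+120=1764  T[7][3]=6·225+274=1624
row 8: T[8][2]=7·1764+720=13068  T[8][3]=7·1624+1764=13132
row 9: T[9][3]=8·13132+13068=118124
Read c(9,3) = 118124.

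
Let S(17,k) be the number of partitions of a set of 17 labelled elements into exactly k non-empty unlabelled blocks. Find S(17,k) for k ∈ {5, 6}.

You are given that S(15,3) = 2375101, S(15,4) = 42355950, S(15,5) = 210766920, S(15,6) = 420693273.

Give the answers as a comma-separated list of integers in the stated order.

5652751651, 17505749898

@16  (16,4):42355950·4+2375101→171798901, (16,5):210766920·5+42355950→1096190550, (16,6):420693273·6+210766920→2734926558
@17  (17,5):1096190550·5+171798901→5652751651, (17,6):2734926558·6+1096190550→17505749898
Read S(17,5) = 5652751651, S(17,6) = 17505749898.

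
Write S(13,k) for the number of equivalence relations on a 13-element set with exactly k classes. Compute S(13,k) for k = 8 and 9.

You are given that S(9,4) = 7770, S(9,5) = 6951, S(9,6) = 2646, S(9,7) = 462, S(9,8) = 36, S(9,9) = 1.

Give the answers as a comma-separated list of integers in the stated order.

i=10: T(10,5)=7770+5·6951=42525 | T(10,6)=6951+6·2646=22827 | T(10,7)=2646+7·462=5880 | T(10,8)=462+8·36=750 | T(10,9)=36+9·1=45
i=11: T(11,6)=42525+6·22827=179487 | T(11,7)=22827+7·5880=63987 | T(11,8)=5880+8·750=11880 | T(11,9)=750+9·45=1155
i=12: T(12,7)=179487+7·63987=627396 | T(12,8)=63987+8·11880=159027 | T(12,9)=11880+9·1155=22275
i=13: T(13,8)=627396+8·159027=1899612 | T(13,9)=159027+9·22275=359502
Read S(13,8) = 1899612, S(13,9) = 359502.

1899612, 359502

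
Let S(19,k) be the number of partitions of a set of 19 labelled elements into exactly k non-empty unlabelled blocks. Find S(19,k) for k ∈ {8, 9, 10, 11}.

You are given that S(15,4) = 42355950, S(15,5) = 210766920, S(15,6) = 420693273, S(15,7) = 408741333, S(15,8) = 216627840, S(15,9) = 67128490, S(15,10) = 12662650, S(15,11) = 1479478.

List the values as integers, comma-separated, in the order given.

[16] T[16,5]:5*210766920+42355950=1096190550 · T[16,6]:6*420693273+210766920=2734926558 · T[16,7]:7*408741333+420693273=3281882604 · T[16,8]:8*216627840+408741333=2141764053 · T[16,9]:9*67128490+216627840=820784250 · T[16,10]:10*12662650+67128490=193754990 · T[16,11]:11*1479478+12662650=28936908
[17] T[17,6]:6*2734926558+1096190550=17505749898 · T[17,7]:7*3281882604+2734926558=25708104786 · T[17,8]:8*2141764053+3281882604=20415995028 · T[17,9]:9*820784250+2141764053=9528822303 · T[17,10]:10*193754990+820784250=2758334150 · T[17,11]:11*28936908+193754990=512060978
[18] T[18,7]:7*25708104786+17505749898=197462483400 · T[18,8]:8*20415995028+25708104786=189036065010 · T[18,9]:9*9528822303+20415995028=106175395755 · T[18,10]:10*2758334150+9528822303=37112163803 · T[18,11]:11*512060978+2758334150=8391004908
[19] T[19,8]:8*189036065010+197462483400=1709751003480 · T[19,9]:9*106175395755+189036065010=1144614626805 · T[19,10]:10*37112163803+106175395755=477297033785 · T[19,11]:11*8391004908+37112163803=129413217791
Read S(19,8) = 1709751003480, S(19,9) = 1144614626805, S(19,10) = 477297033785, S(19,11) = 129413217791.

1709751003480, 1144614626805, 477297033785, 129413217791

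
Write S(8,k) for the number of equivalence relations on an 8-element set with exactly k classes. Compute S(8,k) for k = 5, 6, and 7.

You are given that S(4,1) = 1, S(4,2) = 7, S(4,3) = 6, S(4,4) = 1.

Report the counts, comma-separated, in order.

1050, 266, 28

@5  (5,2):7·2+1→15, (5,3):6·3+7→25, (5,4):1·4+6→10, (5,5):0·5+1→1
@6  (6,3):25·3+15→90, (6,4):10·4+25→65, (6,5):1·5+10→15, (6,6):0·6+1→1
@7  (7,4):65·4+90→350, (7,5):15·5+65→140, (7,6):1·6+15→21, (7,7):0·7+1→1
@8  (8,5):140·5+350→1050, (8,6):21·6+140→266, (8,7):1·7+21→28
Read S(8,5) = 1050, S(8,6) = 266, S(8,7) = 28.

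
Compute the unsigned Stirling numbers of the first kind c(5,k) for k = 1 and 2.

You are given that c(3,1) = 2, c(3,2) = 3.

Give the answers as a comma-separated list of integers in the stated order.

@4  (4,1):2·3+0→6, (4,2):3·3+2→11
@5  (5,1):6·4+0→24, (5,2):11·4+6→50
Read c(5,1) = 24, c(5,2) = 50.

24, 50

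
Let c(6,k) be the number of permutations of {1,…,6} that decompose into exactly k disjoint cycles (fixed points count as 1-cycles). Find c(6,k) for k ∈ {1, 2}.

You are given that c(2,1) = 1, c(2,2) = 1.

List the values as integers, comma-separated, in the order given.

120, 274

i=3: T(3,1)=0+2·1=2 | T(3,2)=1+2·1=3
i=4: T(4,1)=0+3·2=6 | T(4,2)=2+3·3=11
i=5: T(5,1)=0+4·6=24 | T(5,2)=6+4·11=50
i=6: T(6,1)=0+5·24=120 | T(6,2)=24+5·50=274
Read c(6,1) = 120, c(6,2) = 274.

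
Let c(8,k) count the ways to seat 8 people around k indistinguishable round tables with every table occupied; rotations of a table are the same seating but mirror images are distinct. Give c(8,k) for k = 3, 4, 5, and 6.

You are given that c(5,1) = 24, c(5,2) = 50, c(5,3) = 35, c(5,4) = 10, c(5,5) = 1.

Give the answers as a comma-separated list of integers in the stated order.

13132, 6769, 1960, 322

i=6: T(6,1)=0+5·24=120 | T(6,2)=24+5·50=274 | T(6,3)=50+5·35=225 | T(6,4)=35+5·10=85 | T(6,5)=10+5·1=15 | T(6,6)=1+5·0=1
i=7: T(7,2)=120+6·274=1764 | T(7,3)=274+6·225=1624 | T(7,4)=225+6·85=735 | T(7,5)=85+6·15=175 | T(7,6)=15+6·1=21
i=8: T(8,3)=1764+7·1624=13132 | T(8,4)=1624+7·735=6769 | T(8,5)=735+7·175=1960 | T(8,6)=175+7·21=322
Read c(8,3) = 13132, c(8,4) = 6769, c(8,5) = 1960, c(8,6) = 322.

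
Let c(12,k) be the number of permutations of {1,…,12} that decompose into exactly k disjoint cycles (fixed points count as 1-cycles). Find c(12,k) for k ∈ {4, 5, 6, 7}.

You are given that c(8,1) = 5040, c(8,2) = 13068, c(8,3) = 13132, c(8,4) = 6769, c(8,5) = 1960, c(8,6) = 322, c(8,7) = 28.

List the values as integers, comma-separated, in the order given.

row 9: T[9][1]=8·5040+0=40320  T[9][2]=8·13068+5040=109584  T[9][3]=8·13132+13068=118124  T[9][4]=8·6769+13132=67284  T[9][5]=8·1960+6769=22449  T[9][6]=8·322+1960=4536  T[9][7]=8·28+322=546
row 10: T[10][2]=9·109584+40320=1026576  T[10][3]=9·118124+109584=1172700  T[10][4]=9·67284+118124=723680  T[10][5]=9·22449+67284=269325  T[10][6]=9·4536+22449=63273  T[10][7]=9·546+4536=9450
row 11: T[11][3]=10·1172700+1026576=12753576  T[11][4]=10·723680+1172700=8409500  T[11][5]=10·269325+723680=3416930  T[11][6]=10·63273+269325=902055  T[11][7]=10·9450+63273=157773
row 12: T[12][4]=11·8409500+12753576=105258076  T[12][5]=11·3416930+8409500=45995730  T[12][6]=11·902055+3416930=13339535  T[12][7]=11·157773+902055=2637558
Read c(12,4) = 105258076, c(12,5) = 45995730, c(12,6) = 13339535, c(12,7) = 2637558.

105258076, 45995730, 13339535, 2637558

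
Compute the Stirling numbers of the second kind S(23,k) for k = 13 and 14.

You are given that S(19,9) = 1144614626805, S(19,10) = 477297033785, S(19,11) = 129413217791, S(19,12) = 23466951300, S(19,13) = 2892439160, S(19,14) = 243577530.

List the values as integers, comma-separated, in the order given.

401282560341390, 68629175807115

i=20: T(20,10)=1144614626805+10·477297033785=5917584964655 | T(20,11)=477297033785+11·129413217791=1900842429486 | T(20,12)=129413217791+12·23466951300=411016633391 | T(20,13)=23466951300+13·2892439160=61068660380 | T(20,14)=2892439160+14·243577530=6302524580
i=21: T(21,11)=5917584964655+11·1900842429486=26826851689001 | T(21,12)=1900842429486+12·411016633391=6833042030178 | T(21,13)=411016633391+13·61068660380=1204909218331 | T(21,14)=61068660380+14·6302524580=149304004500
i=22: T(22,12)=26826851689001+12·6833042030178=108823356051137 | T(22,13)=6833042030178+13·1204909218331=22496861868481 | T(22,14)=1204909218331+14·149304004500=3295165281331
i=23: T(23,13)=108823356051137+13·22496861868481=401282560341390 | T(23,14)=22496861868481+14·3295165281331=68629175807115
Read S(23,13) = 401282560341390, S(23,14) = 68629175807115.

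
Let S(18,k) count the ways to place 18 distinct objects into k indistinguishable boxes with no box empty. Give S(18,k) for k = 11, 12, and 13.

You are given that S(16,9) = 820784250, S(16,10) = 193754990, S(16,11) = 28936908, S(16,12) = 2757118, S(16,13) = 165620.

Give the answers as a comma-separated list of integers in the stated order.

8391004908, 1256328866, 125854638

[17] T[17,10]:10*193754990+820784250=2758334150 · T[17,11]:11*28936908+193754990=512060978 · T[17,12]:12*2757118+28936908=62022324 · T[17,13]:13*165620+2757118=4910178
[18] T[18,11]:11*512060978+2758334150=8391004908 · T[18,12]:12*62022324+512060978=1256328866 · T[18,13]:13*4910178+62022324=125854638
Read S(18,11) = 8391004908, S(18,12) = 1256328866, S(18,13) = 125854638.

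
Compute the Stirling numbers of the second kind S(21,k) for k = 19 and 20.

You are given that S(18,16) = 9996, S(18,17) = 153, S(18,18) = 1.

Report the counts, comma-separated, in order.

19285, 210

i=19: T(19,17)=9996+17·153=12597 | T(19,18)=153+18·1=171 | T(19,19)=1+19·0=1
i=20: T(20,18)=12597+18·171=15675 | T(20,19)=171+19·1=190 | T(20,20)=1+20·0=1
i=21: T(21,19)=15675+19·190=19285 | T(21,20)=190+20·1=210
Read S(21,19) = 19285, S(21,20) = 210.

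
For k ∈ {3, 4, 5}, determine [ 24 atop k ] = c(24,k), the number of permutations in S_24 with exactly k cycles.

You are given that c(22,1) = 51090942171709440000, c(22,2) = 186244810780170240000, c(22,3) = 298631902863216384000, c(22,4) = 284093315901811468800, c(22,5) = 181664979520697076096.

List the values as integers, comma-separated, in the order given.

159539850276066860544000, 157375898285941510732800, 105005310755917452984576

r23: T_23,2=22×186244810780170240000+51090942171709440000=4148476779335454720000; T_23,3=22×298631902863216384000+186244810780170240000=6756146673770930688000; T_23,4=22×284093315901811468800+298631902863216384000=6548684852703068697600; T_23,5=22×181664979520697076096+284093315901811468800=4280722865357147142912
r24: T_24,3=23×6756146673770930688000+4148476779335454720000=159539850276066860544000; T_24,4=23×6548684852703068697600+6756146673770930688000=157375898285941510732800; T_24,5=23×4280722865357147142912+6548684852703068697600=105005310755917452984576
Read c(24,3) = 159539850276066860544000, c(24,4) = 157375898285941510732800, c(24,5) = 105005310755917452984576.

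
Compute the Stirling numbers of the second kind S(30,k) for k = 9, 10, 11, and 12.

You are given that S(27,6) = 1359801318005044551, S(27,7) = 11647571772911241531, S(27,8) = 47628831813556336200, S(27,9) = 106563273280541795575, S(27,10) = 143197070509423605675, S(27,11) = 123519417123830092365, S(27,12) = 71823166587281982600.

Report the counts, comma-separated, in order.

@28  (28,7):11647571772911241531·7+1359801318005044551→82892803728383735268, (28,8):47628831813556336200·8+11647571772911241531→392678226281361931131, (28,9):106563273280541795575·9+47628831813556336200→1006698291338432496375, (28,10):143197070509423605675·10+106563273280541795575→1538533978374777852325, (28,11):123519417123830092365·11+143197070509423605675→1501910658871554621690, (28,12):71823166587281982600·12+123519417123830092365→985397416171213883565
@29  (29,8):392678226281361931131·8+82892803728383735268→3224318613979279184316, (29,9):1006698291338432496375·9+392678226281361931131→9452962848327254398506, (29,10):1538533978374777852325·10+1006698291338432496375→16392038075086211019625, (29,11):1501910658871554621690·11+1538533978374777852325→18059551225961878690915, (29,12):985397416171213883565·12+1501910658871554621690→13326679652926121224470
@30  (30,9):9452962848327254398506·9+3224318613979279184316→88300984248924568770870, (30,10):16392038075086211019625·10+9452962848327254398506→173373343599189364594756, (30,11):18059551225961878690915·11+16392038075086211019625→215047101560666876619690, (30,12):13326679652926121224470·12+18059551225961878690915→177979707061075333384555
Read S(30,9) = 88300984248924568770870, S(30,10) = 173373343599189364594756, S(30,11) = 215047101560666876619690, S(30,12) = 177979707061075333384555.

88300984248924568770870, 173373343599189364594756, 215047101560666876619690, 177979707061075333384555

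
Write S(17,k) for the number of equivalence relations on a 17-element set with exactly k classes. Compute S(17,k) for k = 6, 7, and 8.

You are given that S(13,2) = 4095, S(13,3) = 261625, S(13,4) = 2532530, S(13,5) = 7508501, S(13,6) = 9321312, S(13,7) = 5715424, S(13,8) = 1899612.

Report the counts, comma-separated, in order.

r14: T_14,3=3×261625+4095=788970; T_14,4=4×2532530+261625=10391745; T_14,5=5×7508501+2532530=40075035; T_14,6=6×9321312+7508501=63436373; T_14,7=7×5715424+9321312=49329280; T_14,8=8×1899612+5715424=20912320
r15: T_15,4=4×10391745+788970=42355950; T_15,5=5×40075035+10391745=210766920; T_15,6=6×63436373+40075035=420693273; T_15,7=7×49329280+63436373=408741333; T_15,8=8×20912320+49329280=216627840
r16: T_16,5=5×210766920+42355950=1096190550; T_16,6=6×420693273+210766920=2734926558; T_16,7=7×408741333+420693273=3281882604; T_16,8=8×216627840+408741333=2141764053
r17: T_17,6=6×2734926558+1096190550=17505749898; T_17,7=7×3281882604+2734926558=25708104786; T_17,8=8×2141764053+3281882604=20415995028
Read S(17,6) = 17505749898, S(17,7) = 25708104786, S(17,8) = 20415995028.

17505749898, 25708104786, 20415995028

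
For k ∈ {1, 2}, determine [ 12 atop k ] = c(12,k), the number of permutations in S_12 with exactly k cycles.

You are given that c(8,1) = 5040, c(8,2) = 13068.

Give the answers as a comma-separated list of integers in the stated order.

39916800, 120543840

[9] T[9,1]:8*5040+0=40320 · T[9,2]:8*13068+5040=109584
[10] T[10,1]:9*40320+0=362880 · T[10,2]:9*109584+40320=1026576
[11] T[11,1]:10*362880+0=3628800 · T[11,2]:10*1026576+362880=10628640
[12] T[12,1]:11*3628800+0=39916800 · T[12,2]:11*10628640+3628800=120543840
Read c(12,1) = 39916800, c(12,2) = 120543840.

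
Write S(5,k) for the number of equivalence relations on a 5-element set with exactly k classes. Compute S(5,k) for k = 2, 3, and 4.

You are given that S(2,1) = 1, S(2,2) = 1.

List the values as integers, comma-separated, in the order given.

15, 25, 10

[3] T[3,1]:1*1+0=1 · T[3,2]:2*1+1=3 · T[3,3]:3*0+1=1
[4] T[4,1]:1*1+0=1 · T[4,2]:2*3+1=7 · T[4,3]:3*1+3=6 · T[4,4]:4*0+1=1
[5] T[5,2]:2*7+1=15 · T[5,3]:3*6+7=25 · T[5,4]:4*1+6=10
Read S(5,2) = 15, S(5,3) = 25, S(5,4) = 10.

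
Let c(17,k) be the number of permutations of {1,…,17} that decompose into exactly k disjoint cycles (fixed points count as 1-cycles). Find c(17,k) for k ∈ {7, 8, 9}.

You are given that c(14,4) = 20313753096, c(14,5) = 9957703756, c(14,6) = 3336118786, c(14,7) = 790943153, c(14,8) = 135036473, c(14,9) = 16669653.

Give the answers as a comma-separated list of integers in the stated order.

5374523477960, 1146901283528, 185953177553

i=15: T(15,5)=20313753096+14·9957703756=159721605680 | T(15,6)=9957703756+14·3336118786=56663366760 | T(15,7)=3336118786+14·790943153=14409322928 | T(15,8)=790943153+14·135036473=2681453775 | T(15,9)=135036473+14·16669653=368411615
i=16: T(16,6)=159721605680+15·56663366760=1009672107080 | T(16,7)=56663366760+15·14409322928=272803210680 | T(16,8)=14409322928+15·2681453775=54631129553 | T(16,9)=2681453775+15·368411615=8207628000
i=17: T(17,7)=1009672107080+16·272803210680=5374523477960 | T(17,8)=272803210680+16·54631129553=1146901283528 | T(17,9)=54631129553+16·8207628000=185953177553
Read c(17,7) = 5374523477960, c(17,8) = 1146901283528, c(17,9) = 185953177553.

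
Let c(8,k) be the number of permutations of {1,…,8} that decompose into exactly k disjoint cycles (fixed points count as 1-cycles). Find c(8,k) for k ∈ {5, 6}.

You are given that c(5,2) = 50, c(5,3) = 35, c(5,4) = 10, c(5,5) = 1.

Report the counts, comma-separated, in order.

1960, 322

row 6: T[6][3]=5·35+50=225  T[6][4]=5·10+35=85  T[6][5]=5·1+10=15  T[6][6]=5·0+1=1
row 7: T[7][4]=6·85+225=735  T[7][5]=6·15+85=175  T[7][6]=6·1+15=21
row 8: T[8][5]=7·175+735=1960  T[8][6]=7·21+175=322
Read c(8,5) = 1960, c(8,6) = 322.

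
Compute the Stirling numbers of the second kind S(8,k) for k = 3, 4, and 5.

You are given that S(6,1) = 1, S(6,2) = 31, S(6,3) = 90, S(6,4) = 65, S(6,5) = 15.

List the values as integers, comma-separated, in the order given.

966, 1701, 1050

row 7: T[7][2]=2·31+1=63  T[7][3]=3·90+31=301  T[7][4]=4·65+90=350  T[7][5]=5·15+65=140
row 8: T[8][3]=3·301+63=966  T[8][4]=4·350+301=1701  T[8][5]=5·140+350=1050
Read S(8,3) = 966, S(8,4) = 1701, S(8,5) = 1050.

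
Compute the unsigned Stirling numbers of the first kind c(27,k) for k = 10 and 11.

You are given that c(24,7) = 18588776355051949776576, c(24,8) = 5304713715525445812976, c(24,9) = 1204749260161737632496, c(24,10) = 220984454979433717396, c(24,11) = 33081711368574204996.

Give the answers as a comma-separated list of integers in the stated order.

6121499916241722700424880, 1025860474208872152587880

@25  (25,8):5304713715525445812976·24+18588776355051949776576→145901905527662649288000, (25,9):1204749260161737632496·24+5304713715525445812976→34218695959407148992880, (25,10):220984454979433717396·24+1204749260161737632496→6508376179668146850000, (25,11):33081711368574204996·24+220984454979433717396→1014945527825214637300
@26  (26,9):34218695959407148992880·25+145901905527662649288000→1001369304512841374110000, (26,10):6508376179668146850000·25+34218695959407148992880→196928100451110820242880, (26,11):1014945527825214637300·25+6508376179668146850000→31882014375298512782500
@27  (27,10):196928100451110820242880·26+1001369304512841374110000→6121499916241722700424880, (27,11):31882014375298512782500·26+196928100451110820242880→1025860474208872152587880
Read c(27,10) = 6121499916241722700424880, c(27,11) = 1025860474208872152587880.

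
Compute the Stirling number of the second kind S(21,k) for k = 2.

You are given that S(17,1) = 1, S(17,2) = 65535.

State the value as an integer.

row 18: T[18][1]=1·1+0=1  T[18][2]=2·65535+1=131071
row 19: T[19][1]=1·1+0=1  T[19][2]=2·131071+1=262143
row 20: T[20][1]=1·1+0=1  T[20][2]=2·262143+1=524287
row 21: T[21][2]=2·524287+1=1048575
Read S(21,2) = 1048575.

1048575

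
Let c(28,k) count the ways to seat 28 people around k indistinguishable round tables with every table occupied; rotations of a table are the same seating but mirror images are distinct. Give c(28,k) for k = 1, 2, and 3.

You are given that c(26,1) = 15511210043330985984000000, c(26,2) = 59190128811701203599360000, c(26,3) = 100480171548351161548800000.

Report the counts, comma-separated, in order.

10888869450418352160768000000, 42373564558110787183902720000, 73689668464006010184007680000

i=27: T(27,1)=0+26·15511210043330985984000000=403291461126605635584000000 | T(27,2)=15511210043330985984000000+26·59190128811701203599360000=1554454559147562279567360000 | T(27,3)=59190128811701203599360000+26·100480171548351161548800000=2671674589068831403868160000
i=28: T(28,1)=0+27·403291461126605635584000000=10888869450418352160768000000 | T(28,2)=403291461126605635584000000+27·1554454559147562279567360000=42373564558110787183902720000 | T(28,3)=1554454559147562279567360000+27·2671674589068831403868160000=73689668464006010184007680000
Read c(28,1) = 10888869450418352160768000000, c(28,2) = 42373564558110787183902720000, c(28,3) = 73689668464006010184007680000.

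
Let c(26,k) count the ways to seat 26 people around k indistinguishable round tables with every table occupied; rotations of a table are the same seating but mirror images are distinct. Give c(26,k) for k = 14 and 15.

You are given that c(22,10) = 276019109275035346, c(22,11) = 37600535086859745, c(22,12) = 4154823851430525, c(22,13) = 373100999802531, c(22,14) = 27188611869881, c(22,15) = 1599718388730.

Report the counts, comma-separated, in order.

r23: T_23,11=22×37600535086859745+276019109275035346=1103230881185949736; T_23,12=22×4154823851430525+37600535086859745=129006659818331295; T_23,13=22×373100999802531+4154823851430525=12363045847086207; T_23,14=22×27188611869881+373100999802531=971250460939913; T_23,15=22×1599718388730+27188611869881=62382416421941
r24: T_24,12=23×129006659818331295+1103230881185949736=4070384057007569521; T_24,13=23×12363045847086207+129006659818331295=413356714301314056; T_24,14=23×971250460939913+12363045847086207=34701806448704206; T_24,15=23×62382416421941+971250460939913=2406046038644556
r25: T_25,13=24×413356714301314056+4070384057007569521=13990945200239106865; T_25,14=24×34701806448704206+413356714301314056=1246200069070215000; T_25,15=24×2406046038644556+34701806448704206=92446911376173550
r26: T_26,14=25×1246200069070215000+13990945200239106865=45145946926994481865; T_26,15=25×92446911376173550+1246200069070215000=3557372853474553750
Read c(26,14) = 45145946926994481865, c(26,15) = 3557372853474553750.

45145946926994481865, 3557372853474553750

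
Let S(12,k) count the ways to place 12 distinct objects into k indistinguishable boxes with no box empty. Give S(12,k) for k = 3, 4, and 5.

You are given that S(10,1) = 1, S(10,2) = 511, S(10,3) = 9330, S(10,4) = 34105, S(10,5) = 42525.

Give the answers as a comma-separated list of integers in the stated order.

86526, 611501, 1379400

i=11: T(11,2)=1+2·511=1023 | T(11,3)=511+3·9330=28501 | T(11,4)=9330+4·34105=145750 | T(11,5)=34105+5·42525=246730
i=12: T(12,3)=1023+3·28501=86526 | T(12,4)=28501+4·145750=611501 | T(12,5)=145750+5·246730=1379400
Read S(12,3) = 86526, S(12,4) = 611501, S(12,5) = 1379400.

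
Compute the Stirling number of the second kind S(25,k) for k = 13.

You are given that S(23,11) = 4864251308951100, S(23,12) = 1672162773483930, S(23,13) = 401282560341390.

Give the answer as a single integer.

114485073343744260

i=24: T(24,12)=4864251308951100+12·1672162773483930=24930204590758260 | T(24,13)=1672162773483930+13·401282560341390=6888836057922000
i=25: T(25,13)=24930204590758260+13·6888836057922000=114485073343744260
Read S(25,13) = 114485073343744260.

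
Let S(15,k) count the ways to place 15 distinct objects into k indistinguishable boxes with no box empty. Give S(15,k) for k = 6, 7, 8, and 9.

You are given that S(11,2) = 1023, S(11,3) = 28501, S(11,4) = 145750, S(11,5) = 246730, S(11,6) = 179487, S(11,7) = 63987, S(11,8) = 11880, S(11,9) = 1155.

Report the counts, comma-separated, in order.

420693273, 408741333, 216627840, 67128490

row 12: T[12][3]=3·28501+1023=86526  T[12][4]=4·145750+28501=611501  T[12][5]=5·246730+145750=1379400  T[12][6]=6·179487+246730=1323652  T[12][7]=7·63987+179487=627396  T[12][8]=8·11880+63987=159027  T[12][9]=9·1155+11880=22275
row 13: T[13][4]=4·611501+86526=2532530  T[13][5]=5·1379400+611501=7508501  T[13][6]=6·1323652+1379400=9321312  T[13][7]=7·627396+1323652=5715424  T[13][8]=8·159027+627396=1899612  T[13][9]=9·22275+159027=359502
row 14: T[14][5]=5·7508501+2532530=40075035  T[14][6]=6·9321312+7508501=63436373  T[14][7]=7·5715424+9321312=49329280  T[14][8]=8·1899612+5715424=20912320  T[14][9]=9·359502+1899612=5135130
row 15: T[15][6]=6·63436373+40075035=420693273  T[15][7]=7·49329280+63436373=408741333  T[15][8]=8·20912320+49329280=216627840  T[15][9]=9·5135130+20912320=67128490
Read S(15,6) = 420693273, S(15,7) = 408741333, S(15,8) = 216627840, S(15,9) = 67128490.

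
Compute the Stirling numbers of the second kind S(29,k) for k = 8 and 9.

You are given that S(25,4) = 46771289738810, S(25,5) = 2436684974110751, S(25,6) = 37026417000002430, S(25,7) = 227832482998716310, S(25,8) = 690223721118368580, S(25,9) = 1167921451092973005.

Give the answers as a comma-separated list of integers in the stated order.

3224318613979279184316, 9452962848327254398506

[26] T[26,5]:5*2436684974110751+46771289738810=12230196160292565 · T[26,6]:6*37026417000002430+2436684974110751=224595186974125331 · T[26,7]:7*227832482998716310+37026417000002430=1631853797991016600 · T[26,8]:8*690223721118368580+227832482998716310=5749622251945664950 · T[26,9]:9*1167921451092973005+690223721118368580=11201516780955125625
[27] T[27,6]:6*224595186974125331+12230196160292565=1359801318005044551 · T[27,7]:7*1631853797991016600+224595186974125331=11647571772911241531 · T[27,8]:8*5749622251945664950+1631853797991016600=47628831813556336200 · T[27,9]:9*11201516780955125625+5749622251945664950=106563273280541795575
[28] T[28,7]:7*11647571772911241531+1359801318005044551=82892803728383735268 · T[28,8]:8*47628831813556336200+11647571772911241531=392678226281361931131 · T[28,9]:9*106563273280541795575+47628831813556336200=1006698291338432496375
[29] T[29,8]:8*392678226281361931131+82892803728383735268=3224318613979279184316 · T[29,9]:9*1006698291338432496375+392678226281361931131=9452962848327254398506
Read S(29,8) = 3224318613979279184316, S(29,9) = 9452962848327254398506.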